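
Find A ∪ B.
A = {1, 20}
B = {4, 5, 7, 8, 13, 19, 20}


A ∪ B = all elements in A or B (or both)
A = {1, 20}
B = {4, 5, 7, 8, 13, 19, 20}
A ∪ B = {1, 4, 5, 7, 8, 13, 19, 20}

A ∪ B = {1, 4, 5, 7, 8, 13, 19, 20}


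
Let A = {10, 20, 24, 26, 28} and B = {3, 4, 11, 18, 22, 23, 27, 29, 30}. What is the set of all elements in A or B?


A ∪ B = all elements in A or B (or both)
A = {10, 20, 24, 26, 28}
B = {3, 4, 11, 18, 22, 23, 27, 29, 30}
A ∪ B = {3, 4, 10, 11, 18, 20, 22, 23, 24, 26, 27, 28, 29, 30}

A ∪ B = {3, 4, 10, 11, 18, 20, 22, 23, 24, 26, 27, 28, 29, 30}


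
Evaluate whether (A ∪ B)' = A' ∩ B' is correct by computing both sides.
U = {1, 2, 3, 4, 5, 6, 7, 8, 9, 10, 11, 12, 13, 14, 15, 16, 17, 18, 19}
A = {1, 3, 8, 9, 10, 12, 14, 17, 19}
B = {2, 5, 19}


LHS: A ∪ B = {1, 2, 3, 5, 8, 9, 10, 12, 14, 17, 19}
(A ∪ B)' = U \ (A ∪ B) = {4, 6, 7, 11, 13, 15, 16, 18}
A' = {2, 4, 5, 6, 7, 11, 13, 15, 16, 18}, B' = {1, 3, 4, 6, 7, 8, 9, 10, 11, 12, 13, 14, 15, 16, 17, 18}
Claimed RHS: A' ∩ B' = {4, 6, 7, 11, 13, 15, 16, 18}
Identity is VALID: LHS = RHS = {4, 6, 7, 11, 13, 15, 16, 18} ✓

Identity is valid. (A ∪ B)' = A' ∩ B' = {4, 6, 7, 11, 13, 15, 16, 18}


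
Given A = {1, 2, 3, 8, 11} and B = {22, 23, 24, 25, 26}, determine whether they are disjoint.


Disjoint means A ∩ B = ∅.
A ∩ B = ∅
A ∩ B = ∅, so A and B are disjoint.

Yes, A and B are disjoint


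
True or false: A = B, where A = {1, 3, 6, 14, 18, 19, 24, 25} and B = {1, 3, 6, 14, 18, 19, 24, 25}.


Two sets are equal iff they have exactly the same elements.
A = {1, 3, 6, 14, 18, 19, 24, 25}
B = {1, 3, 6, 14, 18, 19, 24, 25}
Same elements → A = B

Yes, A = B


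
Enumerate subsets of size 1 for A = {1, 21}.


|A| = 2, so A has C(2,1) = 2 subsets of size 1.
Enumerate by choosing 1 elements from A at a time:
{1}, {21}

1-element subsets (2 total): {1}, {21}


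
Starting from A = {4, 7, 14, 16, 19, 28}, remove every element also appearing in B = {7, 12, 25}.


A \ B = elements in A but not in B
A = {4, 7, 14, 16, 19, 28}
B = {7, 12, 25}
Remove from A any elements in B
A \ B = {4, 14, 16, 19, 28}

A \ B = {4, 14, 16, 19, 28}


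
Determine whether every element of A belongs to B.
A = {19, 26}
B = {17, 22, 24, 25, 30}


A ⊆ B means every element of A is in B.
Elements in A not in B: {19, 26}
So A ⊄ B.

No, A ⊄ B


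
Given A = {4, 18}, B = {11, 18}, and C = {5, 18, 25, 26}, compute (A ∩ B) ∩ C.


A ∩ B = {18}
(A ∩ B) ∩ C = {18}

A ∩ B ∩ C = {18}


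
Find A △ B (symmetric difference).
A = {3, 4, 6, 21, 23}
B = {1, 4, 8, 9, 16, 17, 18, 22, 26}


A △ B = (A \ B) ∪ (B \ A) = elements in exactly one of A or B
A \ B = {3, 6, 21, 23}
B \ A = {1, 8, 9, 16, 17, 18, 22, 26}
A △ B = {1, 3, 6, 8, 9, 16, 17, 18, 21, 22, 23, 26}

A △ B = {1, 3, 6, 8, 9, 16, 17, 18, 21, 22, 23, 26}


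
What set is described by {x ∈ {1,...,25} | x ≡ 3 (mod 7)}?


Checking each candidate:
Condition: x in {1,...,25} with x ≡ 3 (mod 7)
Result = {3, 10, 17, 24}

{3, 10, 17, 24}


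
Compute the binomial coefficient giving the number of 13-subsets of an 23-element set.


C(n,k) = n! / (k!(n-k)!)
C(23,13) = 23! / (13!10!)
= 1144066

C(23,13) = 1144066


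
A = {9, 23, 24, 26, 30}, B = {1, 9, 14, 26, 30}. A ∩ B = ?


A ∩ B = elements in both A and B
A = {9, 23, 24, 26, 30}
B = {1, 9, 14, 26, 30}
A ∩ B = {9, 26, 30}

A ∩ B = {9, 26, 30}


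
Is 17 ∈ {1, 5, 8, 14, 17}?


A = {1, 5, 8, 14, 17}
Checking if 17 is in A
17 is in A → True

17 ∈ A


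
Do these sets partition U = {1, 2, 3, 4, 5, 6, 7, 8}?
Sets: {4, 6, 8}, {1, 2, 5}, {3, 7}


A partition requires: (1) non-empty parts, (2) pairwise disjoint, (3) union = U
Parts: {4, 6, 8}, {1, 2, 5}, {3, 7}
Union of parts: {1, 2, 3, 4, 5, 6, 7, 8}
U = {1, 2, 3, 4, 5, 6, 7, 8}
All non-empty? True
Pairwise disjoint? True
Covers U? True

Yes, valid partition


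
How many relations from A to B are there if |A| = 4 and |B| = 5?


A relation from A to B is any subset of A × B.
|A × B| = 4 × 5 = 20
# relations = 2^|A × B| = 2^20 = 1048576

Number of relations = 1048576


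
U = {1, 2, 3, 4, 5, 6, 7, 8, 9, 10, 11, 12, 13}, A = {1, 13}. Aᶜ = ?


Aᶜ = U \ A = elements in U but not in A
U = {1, 2, 3, 4, 5, 6, 7, 8, 9, 10, 11, 12, 13}
A = {1, 13}
Aᶜ = {2, 3, 4, 5, 6, 7, 8, 9, 10, 11, 12}

Aᶜ = {2, 3, 4, 5, 6, 7, 8, 9, 10, 11, 12}


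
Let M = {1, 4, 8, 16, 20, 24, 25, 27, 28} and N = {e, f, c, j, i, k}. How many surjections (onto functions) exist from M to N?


n = |M| = 9, k = |N| = 6. Surjections via inclusion-exclusion:
S(n,k) = Σ(-1)^i × C(k,i) × (k-i)^n, i=0 to k
i=0: (-1)^0×C(6,0)×6^9 = 10077696
i=1: (-1)^1×C(6,1)×5^9 = -11718750
i=2: (-1)^2×C(6,2)×4^9 = 3932160
i=3: (-1)^3×C(6,3)×3^9 = -393660
i=4: (-1)^4×C(6,4)×2^9 = 7680
i=5: (-1)^5×C(6,5)×1^9 = -6
i=6: (-1)^6×C(6,6)×0^9 = 0
Total = 1905120

Number of surjections = 1905120


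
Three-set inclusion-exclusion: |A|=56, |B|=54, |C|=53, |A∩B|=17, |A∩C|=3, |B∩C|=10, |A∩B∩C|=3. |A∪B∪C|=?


|A∪B∪C| = |A|+|B|+|C| - |A∩B|-|A∩C|-|B∩C| + |A∩B∩C|
= 56+54+53 - 17-3-10 + 3
= 163 - 30 + 3
= 136

|A ∪ B ∪ C| = 136


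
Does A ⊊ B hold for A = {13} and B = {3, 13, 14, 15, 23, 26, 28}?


A ⊂ B requires: A ⊆ B AND A ≠ B.
A ⊆ B? Yes
A = B? No
A ⊂ B: Yes (A is a proper subset of B)

Yes, A ⊂ B


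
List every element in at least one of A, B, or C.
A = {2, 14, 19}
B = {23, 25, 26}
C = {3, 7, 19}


A ∪ B = {2, 14, 19, 23, 25, 26}
(A ∪ B) ∪ C = {2, 3, 7, 14, 19, 23, 25, 26}

A ∪ B ∪ C = {2, 3, 7, 14, 19, 23, 25, 26}


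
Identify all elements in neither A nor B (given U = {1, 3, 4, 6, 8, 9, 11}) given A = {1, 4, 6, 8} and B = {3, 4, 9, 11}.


A = {1, 4, 6, 8}
B = {3, 4, 9, 11}
Region: in neither A nor B (given U = {1, 3, 4, 6, 8, 9, 11})
Elements: ∅

Elements in neither A nor B (given U = {1, 3, 4, 6, 8, 9, 11}): ∅


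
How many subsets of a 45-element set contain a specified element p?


Subsets of A containing p correspond to subsets of A \ {p}, which has 44 elements.
Count = 2^(n-1) = 2^44
= 17592186044416

Number of subsets containing p = 17592186044416


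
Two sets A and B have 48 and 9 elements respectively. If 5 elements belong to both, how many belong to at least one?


|A ∪ B| = |A| + |B| - |A ∩ B|
= 48 + 9 - 5
= 52

|A ∪ B| = 52


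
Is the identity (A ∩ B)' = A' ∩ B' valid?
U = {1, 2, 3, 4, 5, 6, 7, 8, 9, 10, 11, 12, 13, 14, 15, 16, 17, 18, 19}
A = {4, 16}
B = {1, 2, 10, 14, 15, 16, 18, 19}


LHS: A ∩ B = {16}
(A ∩ B)' = U \ (A ∩ B) = {1, 2, 3, 4, 5, 6, 7, 8, 9, 10, 11, 12, 13, 14, 15, 17, 18, 19}
A' = {1, 2, 3, 5, 6, 7, 8, 9, 10, 11, 12, 13, 14, 15, 17, 18, 19}, B' = {3, 4, 5, 6, 7, 8, 9, 11, 12, 13, 17}
Claimed RHS: A' ∩ B' = {3, 5, 6, 7, 8, 9, 11, 12, 13, 17}
Identity is INVALID: LHS = {1, 2, 3, 4, 5, 6, 7, 8, 9, 10, 11, 12, 13, 14, 15, 17, 18, 19} but the RHS claimed here equals {3, 5, 6, 7, 8, 9, 11, 12, 13, 17}. The correct form is (A ∩ B)' = A' ∪ B'.

Identity is invalid: (A ∩ B)' = {1, 2, 3, 4, 5, 6, 7, 8, 9, 10, 11, 12, 13, 14, 15, 17, 18, 19} but A' ∩ B' = {3, 5, 6, 7, 8, 9, 11, 12, 13, 17}. The correct De Morgan law is (A ∩ B)' = A' ∪ B'.


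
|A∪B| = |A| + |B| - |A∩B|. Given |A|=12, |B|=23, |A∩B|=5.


|A ∪ B| = |A| + |B| - |A ∩ B|
= 12 + 23 - 5
= 30

|A ∪ B| = 30


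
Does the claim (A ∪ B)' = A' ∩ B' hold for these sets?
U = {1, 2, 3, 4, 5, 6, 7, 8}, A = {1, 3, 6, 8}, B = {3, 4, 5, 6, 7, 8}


LHS: A ∪ B = {1, 3, 4, 5, 6, 7, 8}
(A ∪ B)' = U \ (A ∪ B) = {2}
A' = {2, 4, 5, 7}, B' = {1, 2}
Claimed RHS: A' ∩ B' = {2}
Identity is VALID: LHS = RHS = {2} ✓

Identity is valid. (A ∪ B)' = A' ∩ B' = {2}


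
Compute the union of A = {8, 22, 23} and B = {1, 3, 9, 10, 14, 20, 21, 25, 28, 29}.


A ∪ B = all elements in A or B (or both)
A = {8, 22, 23}
B = {1, 3, 9, 10, 14, 20, 21, 25, 28, 29}
A ∪ B = {1, 3, 8, 9, 10, 14, 20, 21, 22, 23, 25, 28, 29}

A ∪ B = {1, 3, 8, 9, 10, 14, 20, 21, 22, 23, 25, 28, 29}


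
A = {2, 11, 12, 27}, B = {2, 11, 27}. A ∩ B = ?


A ∩ B = elements in both A and B
A = {2, 11, 12, 27}
B = {2, 11, 27}
A ∩ B = {2, 11, 27}

A ∩ B = {2, 11, 27}


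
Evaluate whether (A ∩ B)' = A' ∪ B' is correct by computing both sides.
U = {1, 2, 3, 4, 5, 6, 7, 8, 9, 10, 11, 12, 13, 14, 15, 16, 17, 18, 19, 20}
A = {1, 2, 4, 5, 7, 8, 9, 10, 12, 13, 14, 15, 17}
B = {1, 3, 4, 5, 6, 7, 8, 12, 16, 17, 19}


LHS: A ∩ B = {1, 4, 5, 7, 8, 12, 17}
(A ∩ B)' = U \ (A ∩ B) = {2, 3, 6, 9, 10, 11, 13, 14, 15, 16, 18, 19, 20}
A' = {3, 6, 11, 16, 18, 19, 20}, B' = {2, 9, 10, 11, 13, 14, 15, 18, 20}
Claimed RHS: A' ∪ B' = {2, 3, 6, 9, 10, 11, 13, 14, 15, 16, 18, 19, 20}
Identity is VALID: LHS = RHS = {2, 3, 6, 9, 10, 11, 13, 14, 15, 16, 18, 19, 20} ✓

Identity is valid. (A ∩ B)' = A' ∪ B' = {2, 3, 6, 9, 10, 11, 13, 14, 15, 16, 18, 19, 20}


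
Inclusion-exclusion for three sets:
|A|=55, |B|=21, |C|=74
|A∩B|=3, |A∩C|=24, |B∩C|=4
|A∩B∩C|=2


|A∪B∪C| = |A|+|B|+|C| - |A∩B|-|A∩C|-|B∩C| + |A∩B∩C|
= 55+21+74 - 3-24-4 + 2
= 150 - 31 + 2
= 121

|A ∪ B ∪ C| = 121


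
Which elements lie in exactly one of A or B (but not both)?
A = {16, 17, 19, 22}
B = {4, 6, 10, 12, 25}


A △ B = (A \ B) ∪ (B \ A) = elements in exactly one of A or B
A \ B = {16, 17, 19, 22}
B \ A = {4, 6, 10, 12, 25}
A △ B = {4, 6, 10, 12, 16, 17, 19, 22, 25}

A △ B = {4, 6, 10, 12, 16, 17, 19, 22, 25}


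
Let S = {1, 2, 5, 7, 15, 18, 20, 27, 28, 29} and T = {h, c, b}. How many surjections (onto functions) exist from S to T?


n = |S| = 10, k = |T| = 3. Surjections via inclusion-exclusion:
S(n,k) = Σ(-1)^i × C(k,i) × (k-i)^n, i=0 to k
i=0: (-1)^0×C(3,0)×3^10 = 59049
i=1: (-1)^1×C(3,1)×2^10 = -3072
i=2: (-1)^2×C(3,2)×1^10 = 3
i=3: (-1)^3×C(3,3)×0^10 = 0
Total = 55980

Number of surjections = 55980


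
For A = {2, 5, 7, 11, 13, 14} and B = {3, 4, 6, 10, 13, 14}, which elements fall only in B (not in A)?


A = {2, 5, 7, 11, 13, 14}
B = {3, 4, 6, 10, 13, 14}
Region: only in B (not in A)
Elements: {3, 4, 6, 10}

Elements only in B (not in A): {3, 4, 6, 10}


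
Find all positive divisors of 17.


Checking each candidate:
Condition: positive divisors of 17
Result = {1, 17}

{1, 17}


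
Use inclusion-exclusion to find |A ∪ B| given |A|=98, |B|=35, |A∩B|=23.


|A ∪ B| = |A| + |B| - |A ∩ B|
= 98 + 35 - 23
= 110

|A ∪ B| = 110


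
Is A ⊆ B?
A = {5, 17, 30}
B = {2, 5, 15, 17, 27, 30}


A ⊆ B means every element of A is in B.
All elements of A are in B.
So A ⊆ B.

Yes, A ⊆ B


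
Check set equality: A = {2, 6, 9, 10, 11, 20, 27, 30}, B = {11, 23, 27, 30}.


Two sets are equal iff they have exactly the same elements.
A = {2, 6, 9, 10, 11, 20, 27, 30}
B = {11, 23, 27, 30}
Differences: {2, 6, 9, 10, 20, 23}
A ≠ B

No, A ≠ B


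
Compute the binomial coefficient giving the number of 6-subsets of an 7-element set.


C(n,k) = n! / (k!(n-k)!)
C(7,6) = 7! / (6!1!)
= 7

C(7,6) = 7


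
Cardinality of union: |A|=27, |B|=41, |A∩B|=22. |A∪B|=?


|A ∪ B| = |A| + |B| - |A ∩ B|
= 27 + 41 - 22
= 46

|A ∪ B| = 46


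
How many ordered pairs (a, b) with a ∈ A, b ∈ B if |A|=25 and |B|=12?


|A × B| = |A| × |B|
= 25 × 12
= 300

|A × B| = 300


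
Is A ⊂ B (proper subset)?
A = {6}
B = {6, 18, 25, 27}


A ⊂ B requires: A ⊆ B AND A ≠ B.
A ⊆ B? Yes
A = B? No
A ⊂ B: Yes (A is a proper subset of B)

Yes, A ⊂ B


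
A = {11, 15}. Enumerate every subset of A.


|A| = 2, so |P(A)| = 2^2 = 4
Enumerate subsets by cardinality (0 to 2):
∅, {11}, {15}, {11, 15}

P(A) has 4 subsets: ∅, {11}, {15}, {11, 15}


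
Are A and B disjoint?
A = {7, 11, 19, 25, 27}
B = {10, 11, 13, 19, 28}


Disjoint means A ∩ B = ∅.
A ∩ B = {11, 19}
A ∩ B ≠ ∅, so A and B are NOT disjoint.

No, A and B are not disjoint (A ∩ B = {11, 19})


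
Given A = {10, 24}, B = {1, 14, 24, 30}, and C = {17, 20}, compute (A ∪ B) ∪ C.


A ∪ B = {1, 10, 14, 24, 30}
(A ∪ B) ∪ C = {1, 10, 14, 17, 20, 24, 30}

A ∪ B ∪ C = {1, 10, 14, 17, 20, 24, 30}


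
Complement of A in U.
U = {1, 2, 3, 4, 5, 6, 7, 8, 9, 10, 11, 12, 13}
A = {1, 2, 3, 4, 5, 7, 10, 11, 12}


Aᶜ = U \ A = elements in U but not in A
U = {1, 2, 3, 4, 5, 6, 7, 8, 9, 10, 11, 12, 13}
A = {1, 2, 3, 4, 5, 7, 10, 11, 12}
Aᶜ = {6, 8, 9, 13}

Aᶜ = {6, 8, 9, 13}


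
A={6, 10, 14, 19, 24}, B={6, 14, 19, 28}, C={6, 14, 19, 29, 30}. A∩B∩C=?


A ∩ B = {6, 14, 19}
(A ∩ B) ∩ C = {6, 14, 19}

A ∩ B ∩ C = {6, 14, 19}


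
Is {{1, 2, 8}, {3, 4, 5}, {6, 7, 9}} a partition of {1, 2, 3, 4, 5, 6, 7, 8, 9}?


A partition requires: (1) non-empty parts, (2) pairwise disjoint, (3) union = U
Parts: {1, 2, 8}, {3, 4, 5}, {6, 7, 9}
Union of parts: {1, 2, 3, 4, 5, 6, 7, 8, 9}
U = {1, 2, 3, 4, 5, 6, 7, 8, 9}
All non-empty? True
Pairwise disjoint? True
Covers U? True

Yes, valid partition


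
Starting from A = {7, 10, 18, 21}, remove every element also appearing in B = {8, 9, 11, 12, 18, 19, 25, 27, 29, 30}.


A \ B = elements in A but not in B
A = {7, 10, 18, 21}
B = {8, 9, 11, 12, 18, 19, 25, 27, 29, 30}
Remove from A any elements in B
A \ B = {7, 10, 21}

A \ B = {7, 10, 21}


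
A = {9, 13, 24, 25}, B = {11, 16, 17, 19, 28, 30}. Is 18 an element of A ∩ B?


A = {9, 13, 24, 25}, B = {11, 16, 17, 19, 28, 30}
A ∩ B = elements in both A and B
A ∩ B = ∅
Checking if 18 ∈ A ∩ B
18 is not in A ∩ B → False

18 ∉ A ∩ B


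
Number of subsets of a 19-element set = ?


Number of subsets = 2^n
= 2^19
= 524288

|P(A)| = 524288


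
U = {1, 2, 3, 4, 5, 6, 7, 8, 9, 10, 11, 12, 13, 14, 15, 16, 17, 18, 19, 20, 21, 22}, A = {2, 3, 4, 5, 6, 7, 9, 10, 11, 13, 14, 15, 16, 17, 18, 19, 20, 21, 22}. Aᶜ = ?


Aᶜ = U \ A = elements in U but not in A
U = {1, 2, 3, 4, 5, 6, 7, 8, 9, 10, 11, 12, 13, 14, 15, 16, 17, 18, 19, 20, 21, 22}
A = {2, 3, 4, 5, 6, 7, 9, 10, 11, 13, 14, 15, 16, 17, 18, 19, 20, 21, 22}
Aᶜ = {1, 8, 12}

Aᶜ = {1, 8, 12}


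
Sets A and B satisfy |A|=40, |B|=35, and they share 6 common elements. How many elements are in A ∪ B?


|A ∪ B| = |A| + |B| - |A ∩ B|
= 40 + 35 - 6
= 69

|A ∪ B| = 69


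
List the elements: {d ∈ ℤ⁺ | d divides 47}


Checking each candidate:
Condition: positive divisors of 47
Result = {1, 47}

{1, 47}


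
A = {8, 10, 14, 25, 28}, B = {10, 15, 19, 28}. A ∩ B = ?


A ∩ B = elements in both A and B
A = {8, 10, 14, 25, 28}
B = {10, 15, 19, 28}
A ∩ B = {10, 28}

A ∩ B = {10, 28}


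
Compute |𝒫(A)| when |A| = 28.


Number of subsets = 2^n
= 2^28
= 268435456

|P(A)| = 268435456


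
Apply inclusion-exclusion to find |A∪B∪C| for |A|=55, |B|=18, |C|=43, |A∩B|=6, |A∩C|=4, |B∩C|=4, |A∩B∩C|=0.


|A∪B∪C| = |A|+|B|+|C| - |A∩B|-|A∩C|-|B∩C| + |A∩B∩C|
= 55+18+43 - 6-4-4 + 0
= 116 - 14 + 0
= 102

|A ∪ B ∪ C| = 102


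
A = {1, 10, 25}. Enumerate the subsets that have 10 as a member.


A subset of A contains 10 iff the remaining 2 elements form any subset of A \ {10}.
Count: 2^(n-1) = 2^2 = 4
Subsets containing 10: {10}, {1, 10}, {10, 25}, {1, 10, 25}

Subsets containing 10 (4 total): {10}, {1, 10}, {10, 25}, {1, 10, 25}


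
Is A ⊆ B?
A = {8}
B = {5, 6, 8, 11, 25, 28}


A ⊆ B means every element of A is in B.
All elements of A are in B.
So A ⊆ B.

Yes, A ⊆ B


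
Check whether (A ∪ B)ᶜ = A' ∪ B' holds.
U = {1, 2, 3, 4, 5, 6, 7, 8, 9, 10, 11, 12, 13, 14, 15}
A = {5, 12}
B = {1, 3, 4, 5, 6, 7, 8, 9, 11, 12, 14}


LHS: A ∪ B = {1, 3, 4, 5, 6, 7, 8, 9, 11, 12, 14}
(A ∪ B)' = U \ (A ∪ B) = {2, 10, 13, 15}
A' = {1, 2, 3, 4, 6, 7, 8, 9, 10, 11, 13, 14, 15}, B' = {2, 10, 13, 15}
Claimed RHS: A' ∪ B' = {1, 2, 3, 4, 6, 7, 8, 9, 10, 11, 13, 14, 15}
Identity is INVALID: LHS = {2, 10, 13, 15} but the RHS claimed here equals {1, 2, 3, 4, 6, 7, 8, 9, 10, 11, 13, 14, 15}. The correct form is (A ∪ B)' = A' ∩ B'.

Identity is invalid: (A ∪ B)' = {2, 10, 13, 15} but A' ∪ B' = {1, 2, 3, 4, 6, 7, 8, 9, 10, 11, 13, 14, 15}. The correct De Morgan law is (A ∪ B)' = A' ∩ B'.


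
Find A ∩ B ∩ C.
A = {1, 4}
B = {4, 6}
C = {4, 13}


A ∩ B = {4}
(A ∩ B) ∩ C = {4}

A ∩ B ∩ C = {4}


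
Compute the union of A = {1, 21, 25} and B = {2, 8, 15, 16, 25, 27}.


A ∪ B = all elements in A or B (or both)
A = {1, 21, 25}
B = {2, 8, 15, 16, 25, 27}
A ∪ B = {1, 2, 8, 15, 16, 21, 25, 27}

A ∪ B = {1, 2, 8, 15, 16, 21, 25, 27}


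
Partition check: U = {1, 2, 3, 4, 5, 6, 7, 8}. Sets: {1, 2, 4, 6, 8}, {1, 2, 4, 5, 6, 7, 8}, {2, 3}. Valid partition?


A partition requires: (1) non-empty parts, (2) pairwise disjoint, (3) union = U
Parts: {1, 2, 4, 6, 8}, {1, 2, 4, 5, 6, 7, 8}, {2, 3}
Union of parts: {1, 2, 3, 4, 5, 6, 7, 8}
U = {1, 2, 3, 4, 5, 6, 7, 8}
All non-empty? True
Pairwise disjoint? False
Covers U? True

No, not a valid partition


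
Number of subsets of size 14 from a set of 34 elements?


C(n,k) = n! / (k!(n-k)!)
C(34,14) = 34! / (14!20!)
= 1391975640

C(34,14) = 1391975640


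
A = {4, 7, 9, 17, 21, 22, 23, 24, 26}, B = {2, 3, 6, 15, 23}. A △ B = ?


A △ B = (A \ B) ∪ (B \ A) = elements in exactly one of A or B
A \ B = {4, 7, 9, 17, 21, 22, 24, 26}
B \ A = {2, 3, 6, 15}
A △ B = {2, 3, 4, 6, 7, 9, 15, 17, 21, 22, 24, 26}

A △ B = {2, 3, 4, 6, 7, 9, 15, 17, 21, 22, 24, 26}


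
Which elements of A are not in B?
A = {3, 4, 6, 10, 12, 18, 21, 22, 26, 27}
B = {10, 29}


A \ B = elements in A but not in B
A = {3, 4, 6, 10, 12, 18, 21, 22, 26, 27}
B = {10, 29}
Remove from A any elements in B
A \ B = {3, 4, 6, 12, 18, 21, 22, 26, 27}

A \ B = {3, 4, 6, 12, 18, 21, 22, 26, 27}


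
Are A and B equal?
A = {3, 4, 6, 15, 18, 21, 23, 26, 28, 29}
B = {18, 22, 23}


Two sets are equal iff they have exactly the same elements.
A = {3, 4, 6, 15, 18, 21, 23, 26, 28, 29}
B = {18, 22, 23}
Differences: {3, 4, 6, 15, 21, 22, 26, 28, 29}
A ≠ B

No, A ≠ B


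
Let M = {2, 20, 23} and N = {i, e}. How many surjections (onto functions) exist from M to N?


n = |M| = 3, k = |N| = 2. Surjections via inclusion-exclusion:
S(n,k) = Σ(-1)^i × C(k,i) × (k-i)^n, i=0 to k
i=0: (-1)^0×C(2,0)×2^3 = 8
i=1: (-1)^1×C(2,1)×1^3 = -2
i=2: (-1)^2×C(2,2)×0^3 = 0
Total = 6

Number of surjections = 6


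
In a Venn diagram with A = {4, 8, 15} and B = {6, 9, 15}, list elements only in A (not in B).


A = {4, 8, 15}
B = {6, 9, 15}
Region: only in A (not in B)
Elements: {4, 8}

Elements only in A (not in B): {4, 8}


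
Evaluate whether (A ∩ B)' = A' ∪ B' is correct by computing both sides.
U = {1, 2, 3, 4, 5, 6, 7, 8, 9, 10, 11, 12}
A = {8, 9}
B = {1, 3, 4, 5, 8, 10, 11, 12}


LHS: A ∩ B = {8}
(A ∩ B)' = U \ (A ∩ B) = {1, 2, 3, 4, 5, 6, 7, 9, 10, 11, 12}
A' = {1, 2, 3, 4, 5, 6, 7, 10, 11, 12}, B' = {2, 6, 7, 9}
Claimed RHS: A' ∪ B' = {1, 2, 3, 4, 5, 6, 7, 9, 10, 11, 12}
Identity is VALID: LHS = RHS = {1, 2, 3, 4, 5, 6, 7, 9, 10, 11, 12} ✓

Identity is valid. (A ∩ B)' = A' ∪ B' = {1, 2, 3, 4, 5, 6, 7, 9, 10, 11, 12}


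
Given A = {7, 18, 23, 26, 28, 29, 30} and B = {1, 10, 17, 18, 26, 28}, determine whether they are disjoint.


Disjoint means A ∩ B = ∅.
A ∩ B = {18, 26, 28}
A ∩ B ≠ ∅, so A and B are NOT disjoint.

No, A and B are not disjoint (A ∩ B = {18, 26, 28})


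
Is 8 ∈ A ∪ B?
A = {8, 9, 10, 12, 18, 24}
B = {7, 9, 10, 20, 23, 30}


A = {8, 9, 10, 12, 18, 24}, B = {7, 9, 10, 20, 23, 30}
A ∪ B = all elements in A or B
A ∪ B = {7, 8, 9, 10, 12, 18, 20, 23, 24, 30}
Checking if 8 ∈ A ∪ B
8 is in A ∪ B → True

8 ∈ A ∪ B


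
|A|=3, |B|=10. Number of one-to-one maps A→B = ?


An injection sends each of |A| = 3 inputs to a distinct output in B.
# injections = |B|·(|B|-1)·…·(|B|-|A|+1) = 10! / (10 - 3)!
= 10 × 9 × 8
= 720

Number of injections = 720


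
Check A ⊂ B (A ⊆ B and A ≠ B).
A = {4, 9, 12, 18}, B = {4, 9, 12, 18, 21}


A ⊂ B requires: A ⊆ B AND A ≠ B.
A ⊆ B? Yes
A = B? No
A ⊂ B: Yes (A is a proper subset of B)

Yes, A ⊂ B


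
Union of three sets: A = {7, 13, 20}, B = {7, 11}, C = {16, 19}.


A ∪ B = {7, 11, 13, 20}
(A ∪ B) ∪ C = {7, 11, 13, 16, 19, 20}

A ∪ B ∪ C = {7, 11, 13, 16, 19, 20}


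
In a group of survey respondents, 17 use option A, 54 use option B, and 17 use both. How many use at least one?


|A ∪ B| = |A| + |B| - |A ∩ B|
= 17 + 54 - 17
= 54

|A ∪ B| = 54


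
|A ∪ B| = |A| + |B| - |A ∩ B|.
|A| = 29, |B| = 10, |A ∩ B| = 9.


|A ∪ B| = |A| + |B| - |A ∩ B|
= 29 + 10 - 9
= 30

|A ∪ B| = 30


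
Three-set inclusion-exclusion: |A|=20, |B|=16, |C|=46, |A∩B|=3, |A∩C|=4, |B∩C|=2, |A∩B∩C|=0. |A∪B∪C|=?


|A∪B∪C| = |A|+|B|+|C| - |A∩B|-|A∩C|-|B∩C| + |A∩B∩C|
= 20+16+46 - 3-4-2 + 0
= 82 - 9 + 0
= 73

|A ∪ B ∪ C| = 73


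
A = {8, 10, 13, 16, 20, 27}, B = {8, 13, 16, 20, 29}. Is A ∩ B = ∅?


Disjoint means A ∩ B = ∅.
A ∩ B = {8, 13, 16, 20}
A ∩ B ≠ ∅, so A and B are NOT disjoint.

No, A and B are not disjoint (A ∩ B = {8, 13, 16, 20})


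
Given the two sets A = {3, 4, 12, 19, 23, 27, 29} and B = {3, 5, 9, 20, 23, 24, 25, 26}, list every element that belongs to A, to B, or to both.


A ∪ B = all elements in A or B (or both)
A = {3, 4, 12, 19, 23, 27, 29}
B = {3, 5, 9, 20, 23, 24, 25, 26}
A ∪ B = {3, 4, 5, 9, 12, 19, 20, 23, 24, 25, 26, 27, 29}

A ∪ B = {3, 4, 5, 9, 12, 19, 20, 23, 24, 25, 26, 27, 29}


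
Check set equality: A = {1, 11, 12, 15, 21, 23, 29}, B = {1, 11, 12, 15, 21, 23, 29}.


Two sets are equal iff they have exactly the same elements.
A = {1, 11, 12, 15, 21, 23, 29}
B = {1, 11, 12, 15, 21, 23, 29}
Same elements → A = B

Yes, A = B


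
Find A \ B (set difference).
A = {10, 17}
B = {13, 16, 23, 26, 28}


A \ B = elements in A but not in B
A = {10, 17}
B = {13, 16, 23, 26, 28}
Remove from A any elements in B
A \ B = {10, 17}

A \ B = {10, 17}


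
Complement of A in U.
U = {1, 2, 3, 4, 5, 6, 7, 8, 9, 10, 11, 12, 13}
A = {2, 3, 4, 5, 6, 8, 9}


Aᶜ = U \ A = elements in U but not in A
U = {1, 2, 3, 4, 5, 6, 7, 8, 9, 10, 11, 12, 13}
A = {2, 3, 4, 5, 6, 8, 9}
Aᶜ = {1, 7, 10, 11, 12, 13}

Aᶜ = {1, 7, 10, 11, 12, 13}


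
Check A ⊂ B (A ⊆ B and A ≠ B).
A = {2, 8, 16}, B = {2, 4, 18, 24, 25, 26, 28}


A ⊂ B requires: A ⊆ B AND A ≠ B.
A ⊆ B? No
A ⊄ B, so A is not a proper subset.

No, A is not a proper subset of B


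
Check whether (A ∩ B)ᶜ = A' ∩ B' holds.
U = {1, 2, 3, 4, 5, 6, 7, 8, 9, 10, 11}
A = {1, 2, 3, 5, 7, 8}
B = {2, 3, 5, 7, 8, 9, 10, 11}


LHS: A ∩ B = {2, 3, 5, 7, 8}
(A ∩ B)' = U \ (A ∩ B) = {1, 4, 6, 9, 10, 11}
A' = {4, 6, 9, 10, 11}, B' = {1, 4, 6}
Claimed RHS: A' ∩ B' = {4, 6}
Identity is INVALID: LHS = {1, 4, 6, 9, 10, 11} but the RHS claimed here equals {4, 6}. The correct form is (A ∩ B)' = A' ∪ B'.

Identity is invalid: (A ∩ B)' = {1, 4, 6, 9, 10, 11} but A' ∩ B' = {4, 6}. The correct De Morgan law is (A ∩ B)' = A' ∪ B'.


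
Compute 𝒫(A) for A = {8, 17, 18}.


|A| = 3, so |P(A)| = 2^3 = 8
Enumerate subsets by cardinality (0 to 3):
∅, {8}, {17}, {18}, {8, 17}, {8, 18}, {17, 18}, {8, 17, 18}

P(A) has 8 subsets: ∅, {8}, {17}, {18}, {8, 17}, {8, 18}, {17, 18}, {8, 17, 18}


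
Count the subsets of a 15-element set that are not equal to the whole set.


Total subsets = 2^n = 2^15 = 32768
Proper subsets exclude the set itself: 2^n - 1
= 32768 - 1
= 32767

Number of proper subsets = 32767


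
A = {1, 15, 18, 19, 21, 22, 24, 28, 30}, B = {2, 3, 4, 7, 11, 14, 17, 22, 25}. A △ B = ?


A △ B = (A \ B) ∪ (B \ A) = elements in exactly one of A or B
A \ B = {1, 15, 18, 19, 21, 24, 28, 30}
B \ A = {2, 3, 4, 7, 11, 14, 17, 25}
A △ B = {1, 2, 3, 4, 7, 11, 14, 15, 17, 18, 19, 21, 24, 25, 28, 30}

A △ B = {1, 2, 3, 4, 7, 11, 14, 15, 17, 18, 19, 21, 24, 25, 28, 30}


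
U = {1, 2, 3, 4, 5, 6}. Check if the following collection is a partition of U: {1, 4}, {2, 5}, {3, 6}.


A partition requires: (1) non-empty parts, (2) pairwise disjoint, (3) union = U
Parts: {1, 4}, {2, 5}, {3, 6}
Union of parts: {1, 2, 3, 4, 5, 6}
U = {1, 2, 3, 4, 5, 6}
All non-empty? True
Pairwise disjoint? True
Covers U? True

Yes, valid partition


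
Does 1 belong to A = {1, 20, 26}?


A = {1, 20, 26}
Checking if 1 is in A
1 is in A → True

1 ∈ A


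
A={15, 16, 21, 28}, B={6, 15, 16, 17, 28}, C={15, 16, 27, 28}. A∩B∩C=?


A ∩ B = {15, 16, 28}
(A ∩ B) ∩ C = {15, 16, 28}

A ∩ B ∩ C = {15, 16, 28}


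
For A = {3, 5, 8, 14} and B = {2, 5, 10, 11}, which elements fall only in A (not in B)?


A = {3, 5, 8, 14}
B = {2, 5, 10, 11}
Region: only in A (not in B)
Elements: {3, 8, 14}

Elements only in A (not in B): {3, 8, 14}


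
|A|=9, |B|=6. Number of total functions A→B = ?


Each of |A| = 9 inputs maps to any of |B| = 6 outputs.
# functions = |B|^|A| = 6^9
= 10077696

Number of functions = 10077696


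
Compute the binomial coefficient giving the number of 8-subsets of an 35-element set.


C(n,k) = n! / (k!(n-k)!)
C(35,8) = 35! / (8!27!)
= 23535820

C(35,8) = 23535820


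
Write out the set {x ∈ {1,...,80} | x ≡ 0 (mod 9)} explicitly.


Checking each candidate:
Condition: x in {1,...,80} with x ≡ 0 (mod 9)
Result = {9, 18, 27, 36, 45, 54, 63, 72}

{9, 18, 27, 36, 45, 54, 63, 72}


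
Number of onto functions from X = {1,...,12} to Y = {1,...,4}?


n = |X| = 12, k = |Y| = 4. Surjections via inclusion-exclusion:
S(n,k) = Σ(-1)^i × C(k,i) × (k-i)^n, i=0 to k
i=0: (-1)^0×C(4,0)×4^12 = 16777216
i=1: (-1)^1×C(4,1)×3^12 = -2125764
i=2: (-1)^2×C(4,2)×2^12 = 24576
i=3: (-1)^3×C(4,3)×1^12 = -4
i=4: (-1)^4×C(4,4)×0^12 = 0
Total = 14676024

Number of surjections = 14676024


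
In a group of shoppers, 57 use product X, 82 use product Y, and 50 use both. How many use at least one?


|A ∪ B| = |A| + |B| - |A ∩ B|
= 57 + 82 - 50
= 89

|A ∪ B| = 89


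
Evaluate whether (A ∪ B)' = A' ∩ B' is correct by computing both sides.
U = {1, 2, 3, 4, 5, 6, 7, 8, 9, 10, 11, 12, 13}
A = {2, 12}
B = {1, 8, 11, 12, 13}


LHS: A ∪ B = {1, 2, 8, 11, 12, 13}
(A ∪ B)' = U \ (A ∪ B) = {3, 4, 5, 6, 7, 9, 10}
A' = {1, 3, 4, 5, 6, 7, 8, 9, 10, 11, 13}, B' = {2, 3, 4, 5, 6, 7, 9, 10}
Claimed RHS: A' ∩ B' = {3, 4, 5, 6, 7, 9, 10}
Identity is VALID: LHS = RHS = {3, 4, 5, 6, 7, 9, 10} ✓

Identity is valid. (A ∪ B)' = A' ∩ B' = {3, 4, 5, 6, 7, 9, 10}


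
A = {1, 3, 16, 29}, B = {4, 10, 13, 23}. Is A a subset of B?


A ⊆ B means every element of A is in B.
Elements in A not in B: {1, 3, 16, 29}
So A ⊄ B.

No, A ⊄ B


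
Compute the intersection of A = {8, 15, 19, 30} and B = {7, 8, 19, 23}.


A ∩ B = elements in both A and B
A = {8, 15, 19, 30}
B = {7, 8, 19, 23}
A ∩ B = {8, 19}

A ∩ B = {8, 19}


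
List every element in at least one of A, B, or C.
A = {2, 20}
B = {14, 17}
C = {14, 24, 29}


A ∪ B = {2, 14, 17, 20}
(A ∪ B) ∪ C = {2, 14, 17, 20, 24, 29}

A ∪ B ∪ C = {2, 14, 17, 20, 24, 29}


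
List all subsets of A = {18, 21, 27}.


|A| = 3, so |P(A)| = 2^3 = 8
Enumerate subsets by cardinality (0 to 3):
∅, {18}, {21}, {27}, {18, 21}, {18, 27}, {21, 27}, {18, 21, 27}

P(A) has 8 subsets: ∅, {18}, {21}, {27}, {18, 21}, {18, 27}, {21, 27}, {18, 21, 27}


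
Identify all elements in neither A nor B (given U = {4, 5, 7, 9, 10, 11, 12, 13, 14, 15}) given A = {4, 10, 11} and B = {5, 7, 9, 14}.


A = {4, 10, 11}
B = {5, 7, 9, 14}
Region: in neither A nor B (given U = {4, 5, 7, 9, 10, 11, 12, 13, 14, 15})
Elements: {12, 13, 15}

Elements in neither A nor B (given U = {4, 5, 7, 9, 10, 11, 12, 13, 14, 15}): {12, 13, 15}


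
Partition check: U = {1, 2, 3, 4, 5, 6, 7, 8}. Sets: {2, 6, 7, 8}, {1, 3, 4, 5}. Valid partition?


A partition requires: (1) non-empty parts, (2) pairwise disjoint, (3) union = U
Parts: {2, 6, 7, 8}, {1, 3, 4, 5}
Union of parts: {1, 2, 3, 4, 5, 6, 7, 8}
U = {1, 2, 3, 4, 5, 6, 7, 8}
All non-empty? True
Pairwise disjoint? True
Covers U? True

Yes, valid partition


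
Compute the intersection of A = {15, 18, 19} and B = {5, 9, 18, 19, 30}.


A ∩ B = elements in both A and B
A = {15, 18, 19}
B = {5, 9, 18, 19, 30}
A ∩ B = {18, 19}

A ∩ B = {18, 19}


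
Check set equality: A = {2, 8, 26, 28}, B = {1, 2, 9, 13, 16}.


Two sets are equal iff they have exactly the same elements.
A = {2, 8, 26, 28}
B = {1, 2, 9, 13, 16}
Differences: {1, 8, 9, 13, 16, 26, 28}
A ≠ B

No, A ≠ B


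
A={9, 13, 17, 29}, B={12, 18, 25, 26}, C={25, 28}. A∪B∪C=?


A ∪ B = {9, 12, 13, 17, 18, 25, 26, 29}
(A ∪ B) ∪ C = {9, 12, 13, 17, 18, 25, 26, 28, 29}

A ∪ B ∪ C = {9, 12, 13, 17, 18, 25, 26, 28, 29}


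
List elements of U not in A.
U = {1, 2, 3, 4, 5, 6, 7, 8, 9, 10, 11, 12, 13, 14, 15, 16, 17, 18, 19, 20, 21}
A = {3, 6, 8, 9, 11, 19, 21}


Aᶜ = U \ A = elements in U but not in A
U = {1, 2, 3, 4, 5, 6, 7, 8, 9, 10, 11, 12, 13, 14, 15, 16, 17, 18, 19, 20, 21}
A = {3, 6, 8, 9, 11, 19, 21}
Aᶜ = {1, 2, 4, 5, 7, 10, 12, 13, 14, 15, 16, 17, 18, 20}

Aᶜ = {1, 2, 4, 5, 7, 10, 12, 13, 14, 15, 16, 17, 18, 20}


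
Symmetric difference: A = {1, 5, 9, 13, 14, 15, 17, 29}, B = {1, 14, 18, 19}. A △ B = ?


A △ B = (A \ B) ∪ (B \ A) = elements in exactly one of A or B
A \ B = {5, 9, 13, 15, 17, 29}
B \ A = {18, 19}
A △ B = {5, 9, 13, 15, 17, 18, 19, 29}

A △ B = {5, 9, 13, 15, 17, 18, 19, 29}


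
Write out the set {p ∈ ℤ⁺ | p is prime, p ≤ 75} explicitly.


Checking each candidate:
Condition: primes ≤ 75
Result = {2, 3, 5, 7, 11, 13, 17, 19, 23, 29, 31, 37, 41, 43, 47, 53, 59, 61, 67, 71, 73}

{2, 3, 5, 7, 11, 13, 17, 19, 23, 29, 31, 37, 41, 43, 47, 53, 59, 61, 67, 71, 73}


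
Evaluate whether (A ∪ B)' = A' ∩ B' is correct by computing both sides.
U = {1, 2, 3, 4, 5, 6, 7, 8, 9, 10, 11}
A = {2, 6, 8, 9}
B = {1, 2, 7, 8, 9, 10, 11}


LHS: A ∪ B = {1, 2, 6, 7, 8, 9, 10, 11}
(A ∪ B)' = U \ (A ∪ B) = {3, 4, 5}
A' = {1, 3, 4, 5, 7, 10, 11}, B' = {3, 4, 5, 6}
Claimed RHS: A' ∩ B' = {3, 4, 5}
Identity is VALID: LHS = RHS = {3, 4, 5} ✓

Identity is valid. (A ∪ B)' = A' ∩ B' = {3, 4, 5}


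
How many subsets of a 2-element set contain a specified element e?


Subsets of A containing e correspond to subsets of A \ {e}, which has 1 elements.
Count = 2^(n-1) = 2^1
= 2

Number of subsets containing e = 2


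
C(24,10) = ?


C(n,k) = n! / (k!(n-k)!)
C(24,10) = 24! / (10!14!)
= 1961256

C(24,10) = 1961256


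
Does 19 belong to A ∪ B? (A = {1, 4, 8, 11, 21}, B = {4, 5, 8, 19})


A = {1, 4, 8, 11, 21}, B = {4, 5, 8, 19}
A ∪ B = all elements in A or B
A ∪ B = {1, 4, 5, 8, 11, 19, 21}
Checking if 19 ∈ A ∪ B
19 is in A ∪ B → True

19 ∈ A ∪ B


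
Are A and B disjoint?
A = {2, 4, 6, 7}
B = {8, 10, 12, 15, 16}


Disjoint means A ∩ B = ∅.
A ∩ B = ∅
A ∩ B = ∅, so A and B are disjoint.

Yes, A and B are disjoint


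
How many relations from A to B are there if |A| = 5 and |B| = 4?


A relation from A to B is any subset of A × B.
|A × B| = 5 × 4 = 20
# relations = 2^|A × B| = 2^20 = 1048576

Number of relations = 1048576


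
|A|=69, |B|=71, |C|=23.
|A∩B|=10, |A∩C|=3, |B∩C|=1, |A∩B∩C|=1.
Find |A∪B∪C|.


|A∪B∪C| = |A|+|B|+|C| - |A∩B|-|A∩C|-|B∩C| + |A∩B∩C|
= 69+71+23 - 10-3-1 + 1
= 163 - 14 + 1
= 150

|A ∪ B ∪ C| = 150


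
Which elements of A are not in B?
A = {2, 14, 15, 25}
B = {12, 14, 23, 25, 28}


A \ B = elements in A but not in B
A = {2, 14, 15, 25}
B = {12, 14, 23, 25, 28}
Remove from A any elements in B
A \ B = {2, 15}

A \ B = {2, 15}


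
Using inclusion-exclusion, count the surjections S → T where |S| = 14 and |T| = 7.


n = |S| = 14, k = |T| = 7. Surjections via inclusion-exclusion:
S(n,k) = Σ(-1)^i × C(k,i) × (k-i)^n, i=0 to k
i=0: (-1)^0×C(7,0)×7^14 = 678223072849
i=1: (-1)^1×C(7,1)×6^14 = -548549148672
i=2: (-1)^2×C(7,2)×5^14 = 128173828125
i=3: (-1)^3×C(7,3)×4^14 = -9395240960
i=4: (-1)^4×C(7,4)×3^14 = 167403915
i=5: (-1)^5×C(7,5)×2^14 = -344064
i=6: (-1)^6×C(7,6)×1^14 = 7
i=7: (-1)^7×C(7,7)×0^14 = 0
Total = 248619571200

Number of surjections = 248619571200


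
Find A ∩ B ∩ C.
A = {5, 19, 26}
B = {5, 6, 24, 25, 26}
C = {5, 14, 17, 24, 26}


A ∩ B = {5, 26}
(A ∩ B) ∩ C = {5, 26}

A ∩ B ∩ C = {5, 26}


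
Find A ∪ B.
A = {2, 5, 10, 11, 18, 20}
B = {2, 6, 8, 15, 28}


A ∪ B = all elements in A or B (or both)
A = {2, 5, 10, 11, 18, 20}
B = {2, 6, 8, 15, 28}
A ∪ B = {2, 5, 6, 8, 10, 11, 15, 18, 20, 28}

A ∪ B = {2, 5, 6, 8, 10, 11, 15, 18, 20, 28}


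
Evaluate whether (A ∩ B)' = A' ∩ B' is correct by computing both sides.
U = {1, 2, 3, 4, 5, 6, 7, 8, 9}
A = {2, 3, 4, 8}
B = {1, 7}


LHS: A ∩ B = ∅
(A ∩ B)' = U \ (A ∩ B) = {1, 2, 3, 4, 5, 6, 7, 8, 9}
A' = {1, 5, 6, 7, 9}, B' = {2, 3, 4, 5, 6, 8, 9}
Claimed RHS: A' ∩ B' = {5, 6, 9}
Identity is INVALID: LHS = {1, 2, 3, 4, 5, 6, 7, 8, 9} but the RHS claimed here equals {5, 6, 9}. The correct form is (A ∩ B)' = A' ∪ B'.

Identity is invalid: (A ∩ B)' = {1, 2, 3, 4, 5, 6, 7, 8, 9} but A' ∩ B' = {5, 6, 9}. The correct De Morgan law is (A ∩ B)' = A' ∪ B'.


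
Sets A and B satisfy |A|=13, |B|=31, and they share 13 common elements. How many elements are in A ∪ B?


|A ∪ B| = |A| + |B| - |A ∩ B|
= 13 + 31 - 13
= 31

|A ∪ B| = 31


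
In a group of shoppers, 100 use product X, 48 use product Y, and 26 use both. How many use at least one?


|A ∪ B| = |A| + |B| - |A ∩ B|
= 100 + 48 - 26
= 122

|A ∪ B| = 122


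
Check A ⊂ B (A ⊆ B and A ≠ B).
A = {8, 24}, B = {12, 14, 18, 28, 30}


A ⊂ B requires: A ⊆ B AND A ≠ B.
A ⊆ B? No
A ⊄ B, so A is not a proper subset.

No, A is not a proper subset of B


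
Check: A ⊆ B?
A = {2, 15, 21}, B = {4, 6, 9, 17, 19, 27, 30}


A ⊆ B means every element of A is in B.
Elements in A not in B: {2, 15, 21}
So A ⊄ B.

No, A ⊄ B


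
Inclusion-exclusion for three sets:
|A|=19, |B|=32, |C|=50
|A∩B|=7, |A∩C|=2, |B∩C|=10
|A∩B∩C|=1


|A∪B∪C| = |A|+|B|+|C| - |A∩B|-|A∩C|-|B∩C| + |A∩B∩C|
= 19+32+50 - 7-2-10 + 1
= 101 - 19 + 1
= 83

|A ∪ B ∪ C| = 83


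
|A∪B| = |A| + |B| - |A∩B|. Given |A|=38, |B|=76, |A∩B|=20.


|A ∪ B| = |A| + |B| - |A ∩ B|
= 38 + 76 - 20
= 94

|A ∪ B| = 94


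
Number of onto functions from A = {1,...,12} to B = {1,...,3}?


n = |A| = 12, k = |B| = 3. Surjections via inclusion-exclusion:
S(n,k) = Σ(-1)^i × C(k,i) × (k-i)^n, i=0 to k
i=0: (-1)^0×C(3,0)×3^12 = 531441
i=1: (-1)^1×C(3,1)×2^12 = -12288
i=2: (-1)^2×C(3,2)×1^12 = 3
i=3: (-1)^3×C(3,3)×0^12 = 0
Total = 519156

Number of surjections = 519156


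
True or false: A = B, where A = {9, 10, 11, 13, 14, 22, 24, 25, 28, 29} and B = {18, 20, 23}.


Two sets are equal iff they have exactly the same elements.
A = {9, 10, 11, 13, 14, 22, 24, 25, 28, 29}
B = {18, 20, 23}
Differences: {9, 10, 11, 13, 14, 18, 20, 22, 23, 24, 25, 28, 29}
A ≠ B

No, A ≠ B


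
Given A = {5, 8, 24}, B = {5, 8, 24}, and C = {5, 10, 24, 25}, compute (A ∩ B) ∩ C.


A ∩ B = {5, 8, 24}
(A ∩ B) ∩ C = {5, 24}

A ∩ B ∩ C = {5, 24}


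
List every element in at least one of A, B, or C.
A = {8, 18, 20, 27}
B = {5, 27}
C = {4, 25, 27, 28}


A ∪ B = {5, 8, 18, 20, 27}
(A ∪ B) ∪ C = {4, 5, 8, 18, 20, 25, 27, 28}

A ∪ B ∪ C = {4, 5, 8, 18, 20, 25, 27, 28}


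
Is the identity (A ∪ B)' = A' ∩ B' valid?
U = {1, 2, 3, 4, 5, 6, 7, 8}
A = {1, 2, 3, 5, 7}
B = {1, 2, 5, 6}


LHS: A ∪ B = {1, 2, 3, 5, 6, 7}
(A ∪ B)' = U \ (A ∪ B) = {4, 8}
A' = {4, 6, 8}, B' = {3, 4, 7, 8}
Claimed RHS: A' ∩ B' = {4, 8}
Identity is VALID: LHS = RHS = {4, 8} ✓

Identity is valid. (A ∪ B)' = A' ∩ B' = {4, 8}


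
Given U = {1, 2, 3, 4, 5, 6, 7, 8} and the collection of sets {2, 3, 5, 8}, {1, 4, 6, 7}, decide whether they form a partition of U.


A partition requires: (1) non-empty parts, (2) pairwise disjoint, (3) union = U
Parts: {2, 3, 5, 8}, {1, 4, 6, 7}
Union of parts: {1, 2, 3, 4, 5, 6, 7, 8}
U = {1, 2, 3, 4, 5, 6, 7, 8}
All non-empty? True
Pairwise disjoint? True
Covers U? True

Yes, valid partition


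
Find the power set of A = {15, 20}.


|A| = 2, so |P(A)| = 2^2 = 4
Enumerate subsets by cardinality (0 to 2):
∅, {15}, {20}, {15, 20}

P(A) has 4 subsets: ∅, {15}, {20}, {15, 20}


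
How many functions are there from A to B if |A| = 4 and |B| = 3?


Each of |A| = 4 inputs maps to any of |B| = 3 outputs.
# functions = |B|^|A| = 3^4
= 81

Number of functions = 81


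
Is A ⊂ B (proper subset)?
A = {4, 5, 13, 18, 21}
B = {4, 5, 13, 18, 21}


A ⊂ B requires: A ⊆ B AND A ≠ B.
A ⊆ B? Yes
A = B? Yes
A = B, so A is not a PROPER subset.

No, A is not a proper subset of B


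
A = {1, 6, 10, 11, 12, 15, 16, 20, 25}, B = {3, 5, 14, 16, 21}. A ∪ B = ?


A ∪ B = all elements in A or B (or both)
A = {1, 6, 10, 11, 12, 15, 16, 20, 25}
B = {3, 5, 14, 16, 21}
A ∪ B = {1, 3, 5, 6, 10, 11, 12, 14, 15, 16, 20, 21, 25}

A ∪ B = {1, 3, 5, 6, 10, 11, 12, 14, 15, 16, 20, 21, 25}


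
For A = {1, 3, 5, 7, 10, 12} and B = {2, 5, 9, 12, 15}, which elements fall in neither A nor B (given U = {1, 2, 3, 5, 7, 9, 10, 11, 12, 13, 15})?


A = {1, 3, 5, 7, 10, 12}
B = {2, 5, 9, 12, 15}
Region: in neither A nor B (given U = {1, 2, 3, 5, 7, 9, 10, 11, 12, 13, 15})
Elements: {11, 13}

Elements in neither A nor B (given U = {1, 2, 3, 5, 7, 9, 10, 11, 12, 13, 15}): {11, 13}


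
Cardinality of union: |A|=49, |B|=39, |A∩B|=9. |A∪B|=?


|A ∪ B| = |A| + |B| - |A ∩ B|
= 49 + 39 - 9
= 79

|A ∪ B| = 79


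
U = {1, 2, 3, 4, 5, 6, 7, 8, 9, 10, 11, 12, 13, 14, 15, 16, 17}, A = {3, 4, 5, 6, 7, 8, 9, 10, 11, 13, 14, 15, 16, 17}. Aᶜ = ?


Aᶜ = U \ A = elements in U but not in A
U = {1, 2, 3, 4, 5, 6, 7, 8, 9, 10, 11, 12, 13, 14, 15, 16, 17}
A = {3, 4, 5, 6, 7, 8, 9, 10, 11, 13, 14, 15, 16, 17}
Aᶜ = {1, 2, 12}

Aᶜ = {1, 2, 12}


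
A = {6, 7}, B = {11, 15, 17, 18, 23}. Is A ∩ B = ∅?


Disjoint means A ∩ B = ∅.
A ∩ B = ∅
A ∩ B = ∅, so A and B are disjoint.

Yes, A and B are disjoint


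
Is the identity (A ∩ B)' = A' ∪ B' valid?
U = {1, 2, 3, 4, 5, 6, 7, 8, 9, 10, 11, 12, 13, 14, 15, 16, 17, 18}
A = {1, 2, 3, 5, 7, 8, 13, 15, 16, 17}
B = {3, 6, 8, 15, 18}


LHS: A ∩ B = {3, 8, 15}
(A ∩ B)' = U \ (A ∩ B) = {1, 2, 4, 5, 6, 7, 9, 10, 11, 12, 13, 14, 16, 17, 18}
A' = {4, 6, 9, 10, 11, 12, 14, 18}, B' = {1, 2, 4, 5, 7, 9, 10, 11, 12, 13, 14, 16, 17}
Claimed RHS: A' ∪ B' = {1, 2, 4, 5, 6, 7, 9, 10, 11, 12, 13, 14, 16, 17, 18}
Identity is VALID: LHS = RHS = {1, 2, 4, 5, 6, 7, 9, 10, 11, 12, 13, 14, 16, 17, 18} ✓

Identity is valid. (A ∩ B)' = A' ∪ B' = {1, 2, 4, 5, 6, 7, 9, 10, 11, 12, 13, 14, 16, 17, 18}


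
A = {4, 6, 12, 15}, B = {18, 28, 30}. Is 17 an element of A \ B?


A = {4, 6, 12, 15}, B = {18, 28, 30}
A \ B = elements in A but not in B
A \ B = {4, 6, 12, 15}
Checking if 17 ∈ A \ B
17 is not in A \ B → False

17 ∉ A \ B


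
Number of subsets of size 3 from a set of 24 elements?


C(n,k) = n! / (k!(n-k)!)
C(24,3) = 24! / (3!21!)
= 2024

C(24,3) = 2024


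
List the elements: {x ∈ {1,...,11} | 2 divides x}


Checking each candidate:
Condition: multiples of 2 in {1,...,11}
Result = {2, 4, 6, 8, 10}

{2, 4, 6, 8, 10}


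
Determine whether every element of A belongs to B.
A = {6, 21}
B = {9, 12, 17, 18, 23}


A ⊆ B means every element of A is in B.
Elements in A not in B: {6, 21}
So A ⊄ B.

No, A ⊄ B
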